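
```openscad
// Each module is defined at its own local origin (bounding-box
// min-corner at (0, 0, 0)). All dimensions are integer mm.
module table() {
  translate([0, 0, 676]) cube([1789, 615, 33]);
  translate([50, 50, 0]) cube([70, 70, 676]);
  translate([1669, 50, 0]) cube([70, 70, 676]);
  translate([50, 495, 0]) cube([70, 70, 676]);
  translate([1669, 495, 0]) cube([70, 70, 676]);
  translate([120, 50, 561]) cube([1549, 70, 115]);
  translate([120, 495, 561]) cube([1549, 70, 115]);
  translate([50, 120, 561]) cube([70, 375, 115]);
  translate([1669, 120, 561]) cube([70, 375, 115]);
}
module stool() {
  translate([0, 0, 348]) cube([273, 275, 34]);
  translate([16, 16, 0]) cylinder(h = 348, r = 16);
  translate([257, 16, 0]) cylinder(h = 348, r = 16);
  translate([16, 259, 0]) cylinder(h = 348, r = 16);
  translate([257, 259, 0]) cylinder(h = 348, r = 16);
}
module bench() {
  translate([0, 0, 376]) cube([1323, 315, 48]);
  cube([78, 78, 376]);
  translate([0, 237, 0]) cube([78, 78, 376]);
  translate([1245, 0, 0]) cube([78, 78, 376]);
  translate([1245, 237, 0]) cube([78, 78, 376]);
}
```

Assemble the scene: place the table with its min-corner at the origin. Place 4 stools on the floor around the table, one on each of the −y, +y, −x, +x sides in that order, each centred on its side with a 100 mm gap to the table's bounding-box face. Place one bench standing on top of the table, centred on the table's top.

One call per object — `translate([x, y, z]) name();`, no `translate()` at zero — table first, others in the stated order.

table();
translate([758, -375, 0]) stool();
translate([758, 715, 0]) stool();
translate([-373, 170, 0]) stool();
translate([1889, 170, 0]) stool();
translate([233, 150, 709]) bench();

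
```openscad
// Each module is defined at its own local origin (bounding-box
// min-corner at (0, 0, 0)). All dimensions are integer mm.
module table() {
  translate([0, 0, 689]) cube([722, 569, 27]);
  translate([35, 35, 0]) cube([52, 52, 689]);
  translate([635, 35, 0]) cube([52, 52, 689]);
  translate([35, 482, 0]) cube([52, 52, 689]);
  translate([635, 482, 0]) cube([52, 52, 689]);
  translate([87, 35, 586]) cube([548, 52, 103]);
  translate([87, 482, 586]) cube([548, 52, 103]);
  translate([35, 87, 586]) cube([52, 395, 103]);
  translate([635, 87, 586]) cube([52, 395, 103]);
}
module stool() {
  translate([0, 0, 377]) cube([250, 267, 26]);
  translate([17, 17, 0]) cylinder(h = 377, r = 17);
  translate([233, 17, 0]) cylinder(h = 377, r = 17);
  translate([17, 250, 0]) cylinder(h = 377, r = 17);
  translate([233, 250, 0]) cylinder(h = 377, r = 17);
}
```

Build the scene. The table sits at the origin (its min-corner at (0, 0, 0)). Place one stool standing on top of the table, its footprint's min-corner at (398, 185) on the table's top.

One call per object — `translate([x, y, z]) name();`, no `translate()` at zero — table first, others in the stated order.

table();
translate([398, 185, 716]) stool();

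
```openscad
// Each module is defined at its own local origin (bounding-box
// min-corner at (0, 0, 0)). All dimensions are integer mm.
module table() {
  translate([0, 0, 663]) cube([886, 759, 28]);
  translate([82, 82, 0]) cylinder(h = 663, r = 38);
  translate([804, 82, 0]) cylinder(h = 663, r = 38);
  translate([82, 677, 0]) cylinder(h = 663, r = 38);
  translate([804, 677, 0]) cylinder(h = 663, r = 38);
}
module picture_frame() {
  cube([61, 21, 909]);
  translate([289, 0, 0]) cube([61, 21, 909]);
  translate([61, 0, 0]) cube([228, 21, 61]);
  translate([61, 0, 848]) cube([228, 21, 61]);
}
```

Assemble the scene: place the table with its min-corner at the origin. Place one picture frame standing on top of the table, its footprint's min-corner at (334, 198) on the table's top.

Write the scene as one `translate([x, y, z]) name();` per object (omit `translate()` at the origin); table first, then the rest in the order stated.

table();
translate([334, 198, 691]) picture_frame();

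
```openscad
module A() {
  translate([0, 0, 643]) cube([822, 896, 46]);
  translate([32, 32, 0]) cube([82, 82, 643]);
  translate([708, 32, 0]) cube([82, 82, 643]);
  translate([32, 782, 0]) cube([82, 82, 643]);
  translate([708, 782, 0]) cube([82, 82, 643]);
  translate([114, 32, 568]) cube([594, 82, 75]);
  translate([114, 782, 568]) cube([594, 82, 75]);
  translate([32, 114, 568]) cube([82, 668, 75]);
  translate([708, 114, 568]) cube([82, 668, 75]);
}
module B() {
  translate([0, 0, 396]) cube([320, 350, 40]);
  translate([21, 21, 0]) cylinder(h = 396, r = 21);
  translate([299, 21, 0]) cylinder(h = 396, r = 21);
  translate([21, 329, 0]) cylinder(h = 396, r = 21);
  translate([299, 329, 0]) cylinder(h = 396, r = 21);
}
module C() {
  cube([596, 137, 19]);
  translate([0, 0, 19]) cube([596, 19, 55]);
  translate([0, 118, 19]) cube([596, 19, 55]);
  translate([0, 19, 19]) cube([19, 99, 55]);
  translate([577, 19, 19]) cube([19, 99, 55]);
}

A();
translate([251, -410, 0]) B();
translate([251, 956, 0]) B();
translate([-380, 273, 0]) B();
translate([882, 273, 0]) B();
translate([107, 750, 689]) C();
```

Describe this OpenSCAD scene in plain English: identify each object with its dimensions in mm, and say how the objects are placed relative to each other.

A is a table: top 822 mm (x) × 896 mm (y), 46 mm thick, upper face at z = 689 mm, on four 82×82 mm square legs, each inset 32 mm from the nearest pair of top edges, running from z = 0 to the bottom of the top. Four apron rails, 82 mm thick and 75 mm tall, run between adjacent legs with their top edges flush with the underside of the top and their outer faces flush with the legs' outer faces.

B is a four-legged stool. The seat is a 320×350×40 mm slab whose top surface is at z = 436 mm; four round legs, each 42 mm in diameter, run from the floor (z = 0) to the underside of the seat, each leg's axis is inset half a diameter from the nearest pair of seat edges (so the leg's bounding box is flush with the corner).

C is an open-topped rectangular box: outside dimensions 596×137×74 mm, with a uniform wall and base thickness of 19 mm. The base is a full 596×137 slab on the floor; four walls sit on top of the base. The front and back walls (the −y and +y sides) span the full width; the two side walls fit between them.

Four stools sit around the table at the −y, +y, −x, +x sides. The open box is on top of the table.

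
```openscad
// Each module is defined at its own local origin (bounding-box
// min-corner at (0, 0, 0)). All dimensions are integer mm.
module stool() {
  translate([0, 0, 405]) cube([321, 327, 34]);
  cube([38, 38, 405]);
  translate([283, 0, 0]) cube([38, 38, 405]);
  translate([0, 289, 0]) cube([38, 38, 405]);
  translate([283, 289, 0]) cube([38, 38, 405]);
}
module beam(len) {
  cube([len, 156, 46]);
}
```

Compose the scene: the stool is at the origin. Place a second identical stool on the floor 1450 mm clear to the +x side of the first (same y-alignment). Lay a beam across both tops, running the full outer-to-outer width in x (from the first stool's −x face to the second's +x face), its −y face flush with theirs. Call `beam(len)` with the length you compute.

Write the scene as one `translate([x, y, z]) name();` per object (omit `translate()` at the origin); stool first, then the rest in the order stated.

stool();
translate([1771, 0, 0]) stool();
translate([0, 0, 439]) beam(2092);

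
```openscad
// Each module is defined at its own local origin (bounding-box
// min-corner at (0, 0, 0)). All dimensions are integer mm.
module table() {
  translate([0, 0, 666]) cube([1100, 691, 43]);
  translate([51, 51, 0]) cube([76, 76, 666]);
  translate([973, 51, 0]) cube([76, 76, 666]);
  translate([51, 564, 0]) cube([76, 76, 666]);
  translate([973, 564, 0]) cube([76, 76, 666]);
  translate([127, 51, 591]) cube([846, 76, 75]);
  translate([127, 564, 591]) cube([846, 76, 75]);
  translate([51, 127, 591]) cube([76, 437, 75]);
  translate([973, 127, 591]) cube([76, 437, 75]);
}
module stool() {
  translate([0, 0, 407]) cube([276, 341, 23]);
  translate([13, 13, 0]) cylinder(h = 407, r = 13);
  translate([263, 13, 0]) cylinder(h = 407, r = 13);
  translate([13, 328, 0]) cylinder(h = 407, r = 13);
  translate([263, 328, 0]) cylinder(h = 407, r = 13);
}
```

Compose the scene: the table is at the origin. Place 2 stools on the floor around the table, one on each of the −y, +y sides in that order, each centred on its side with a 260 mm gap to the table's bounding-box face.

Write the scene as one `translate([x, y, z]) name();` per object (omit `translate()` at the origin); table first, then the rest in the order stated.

table();
translate([412, -601, 0]) stool();
translate([412, 951, 0]) stool();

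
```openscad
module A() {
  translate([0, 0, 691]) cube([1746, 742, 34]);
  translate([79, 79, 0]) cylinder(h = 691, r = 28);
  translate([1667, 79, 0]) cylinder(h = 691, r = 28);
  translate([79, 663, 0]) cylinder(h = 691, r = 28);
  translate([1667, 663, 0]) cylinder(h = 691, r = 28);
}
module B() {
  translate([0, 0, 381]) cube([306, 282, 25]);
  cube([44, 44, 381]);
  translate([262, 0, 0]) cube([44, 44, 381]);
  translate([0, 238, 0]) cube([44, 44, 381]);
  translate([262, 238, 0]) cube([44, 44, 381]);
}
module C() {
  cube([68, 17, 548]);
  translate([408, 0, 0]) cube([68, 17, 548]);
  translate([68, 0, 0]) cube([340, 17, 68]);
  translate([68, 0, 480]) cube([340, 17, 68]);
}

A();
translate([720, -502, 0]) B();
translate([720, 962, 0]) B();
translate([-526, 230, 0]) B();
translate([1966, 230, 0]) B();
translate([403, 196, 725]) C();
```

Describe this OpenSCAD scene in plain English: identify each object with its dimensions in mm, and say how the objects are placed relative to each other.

A is a table with a 1746×742 mm rectangular top, 34 mm thick, top surface at z = 725 mm, supported by four round legs of 56 mm diameter, each leg's bounding box inset 51 mm from the nearest pair of top edges, running from the floor.

B is a four-legged stool. The seat is 306×282 mm, 25 mm thick, top at z = 406 mm. It stands on four square legs, each 44×44 mm in cross-section, from z = 0 to the seat underside, each flush with a corner of the seat.

C is a rectangular picture frame lying in the x–z plane (depth along y). The opening is 340 mm wide (x) by 412 mm tall (z), surrounded by a border 68 mm wide on all four sides. The frame is 17 mm deep and is made of two full-height vertical stiles with two horizontal rails fitted between them.

Four stools sit around the table at the −y, +y, −x, +x sides. The picture frame is on top of the table.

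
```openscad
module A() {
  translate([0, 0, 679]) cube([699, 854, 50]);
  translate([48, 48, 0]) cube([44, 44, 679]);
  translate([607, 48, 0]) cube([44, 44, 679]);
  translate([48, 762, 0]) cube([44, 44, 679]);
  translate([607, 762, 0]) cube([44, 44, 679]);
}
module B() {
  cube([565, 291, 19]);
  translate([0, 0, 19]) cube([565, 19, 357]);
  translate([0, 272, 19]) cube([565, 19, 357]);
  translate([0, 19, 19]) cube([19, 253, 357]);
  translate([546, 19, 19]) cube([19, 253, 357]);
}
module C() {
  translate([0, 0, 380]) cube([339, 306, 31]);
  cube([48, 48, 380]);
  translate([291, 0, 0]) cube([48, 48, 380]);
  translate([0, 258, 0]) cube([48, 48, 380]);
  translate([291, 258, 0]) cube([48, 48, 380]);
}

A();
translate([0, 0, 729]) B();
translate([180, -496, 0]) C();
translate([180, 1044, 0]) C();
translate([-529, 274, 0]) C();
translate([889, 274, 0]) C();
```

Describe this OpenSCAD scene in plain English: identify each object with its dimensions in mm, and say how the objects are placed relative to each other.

A is a rectangular dining table. The top is 699×854×50 mm with its upper surface at z = 729 mm. It stands on four 44×44 mm square legs, each inset 48 mm from the nearest pair of top edges, running from the floor to the underside of the top.

B is an open storage box with external size 565×291×376 mm and wall thickness 19 mm (the base is also 19 mm thick). The base covers the whole footprint; the four walls stand on the base, with the y-facing walls full-width and the x-facing walls fitting between their inner faces.

C is a four-legged stool. The seat is 339×306 mm, 31 mm thick, top at z = 411 mm. It stands on four square legs, each 48×48 mm in cross-section, from z = 0 to the seat underside, each flush with a corner of the seat.

The open box is on top of the table. Four stools sit around the table at the −y, +y, −x, +x sides.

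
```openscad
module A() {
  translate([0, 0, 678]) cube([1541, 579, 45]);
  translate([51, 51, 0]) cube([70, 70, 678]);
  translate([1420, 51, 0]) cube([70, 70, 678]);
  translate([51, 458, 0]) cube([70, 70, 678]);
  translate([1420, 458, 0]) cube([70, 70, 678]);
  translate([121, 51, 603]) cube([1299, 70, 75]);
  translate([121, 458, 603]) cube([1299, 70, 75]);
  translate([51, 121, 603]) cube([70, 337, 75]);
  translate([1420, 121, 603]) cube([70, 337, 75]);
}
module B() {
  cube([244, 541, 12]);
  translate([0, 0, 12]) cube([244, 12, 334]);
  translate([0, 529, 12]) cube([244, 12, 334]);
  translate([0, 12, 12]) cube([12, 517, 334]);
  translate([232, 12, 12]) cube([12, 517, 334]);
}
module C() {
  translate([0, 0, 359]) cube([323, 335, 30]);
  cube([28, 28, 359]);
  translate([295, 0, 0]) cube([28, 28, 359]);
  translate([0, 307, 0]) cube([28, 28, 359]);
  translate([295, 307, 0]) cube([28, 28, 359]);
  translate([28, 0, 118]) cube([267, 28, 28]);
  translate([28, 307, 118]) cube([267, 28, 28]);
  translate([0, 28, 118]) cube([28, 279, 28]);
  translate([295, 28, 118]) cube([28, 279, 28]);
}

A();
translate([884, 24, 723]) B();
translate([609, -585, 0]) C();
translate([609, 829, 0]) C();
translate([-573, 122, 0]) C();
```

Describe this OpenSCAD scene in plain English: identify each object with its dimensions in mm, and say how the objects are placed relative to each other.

A is a table: top 1541 mm (x) × 579 mm (y), 45 mm thick, upper face at z = 723 mm, on four 70×70 mm square legs, each inset 51 mm from the nearest pair of top edges, running from z = 0 to the bottom of the top. Four apron rails, 70 mm thick and 75 mm tall, run between adjacent legs with their top edges flush with the underside of the top and their outer faces flush with the legs' outer faces.

B is an open storage box with external size 244×541×346 mm and wall thickness 12 mm (the base is also 12 mm thick). The base covers the whole footprint; the four walls stand on the base, with the y-facing walls full-width and the x-facing walls fitting between their inner faces.

C is a simple wooden stool: a rectangular seat 323 mm (x) by 335 mm (y), 30 mm thick, top face at z = 389 mm, on four square legs, each 28×28 mm in cross-section. The legs rest on z = 0, each flush with a corner of the seat. Four stretchers, 28 mm wide and 28 mm tall, connect adjacent legs with their undersides at z = 118 mm, each running between the inner faces of the legs it joins and aligned with the legs' outer faces on the other axis.

The open box is on top of the table. Three stools sit around the table at the −y, +y, −x sides.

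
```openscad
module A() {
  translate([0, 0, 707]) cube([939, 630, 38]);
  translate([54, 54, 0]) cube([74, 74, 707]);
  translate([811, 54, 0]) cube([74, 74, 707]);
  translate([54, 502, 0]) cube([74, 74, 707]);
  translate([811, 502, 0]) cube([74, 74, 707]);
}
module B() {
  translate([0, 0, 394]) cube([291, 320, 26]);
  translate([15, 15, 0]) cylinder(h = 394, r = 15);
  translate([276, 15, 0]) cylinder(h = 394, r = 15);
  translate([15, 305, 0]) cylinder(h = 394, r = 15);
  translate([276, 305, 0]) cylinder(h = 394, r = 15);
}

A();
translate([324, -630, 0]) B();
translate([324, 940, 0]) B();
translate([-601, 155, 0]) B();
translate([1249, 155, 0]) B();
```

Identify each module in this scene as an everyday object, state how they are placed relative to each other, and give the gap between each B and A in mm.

Each stool's nearest face is 310 mm from the table's bounding box.

A is a table. B is a stool. Four stools sit around the table at the −y, +y, −x, +x sides. The gap between each stool and the table is 310 mm.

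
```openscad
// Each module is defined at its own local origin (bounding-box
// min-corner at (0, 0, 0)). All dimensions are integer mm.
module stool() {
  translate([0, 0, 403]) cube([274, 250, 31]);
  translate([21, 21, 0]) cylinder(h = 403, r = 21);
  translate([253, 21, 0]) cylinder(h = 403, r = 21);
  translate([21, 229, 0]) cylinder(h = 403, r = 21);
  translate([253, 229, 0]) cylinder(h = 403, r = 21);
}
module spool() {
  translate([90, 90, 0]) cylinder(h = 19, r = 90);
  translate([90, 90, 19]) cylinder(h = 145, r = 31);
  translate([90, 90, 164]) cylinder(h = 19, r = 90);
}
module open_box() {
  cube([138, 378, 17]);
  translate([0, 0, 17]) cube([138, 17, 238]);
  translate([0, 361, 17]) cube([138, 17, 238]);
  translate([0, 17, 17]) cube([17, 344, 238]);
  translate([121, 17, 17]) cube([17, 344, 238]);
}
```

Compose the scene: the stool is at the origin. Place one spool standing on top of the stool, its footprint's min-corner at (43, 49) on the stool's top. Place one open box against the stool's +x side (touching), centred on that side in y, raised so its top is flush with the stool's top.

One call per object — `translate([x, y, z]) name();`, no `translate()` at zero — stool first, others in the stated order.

stool();
translate([43, 49, 434]) spool();
translate([274, -64, 179]) open_box();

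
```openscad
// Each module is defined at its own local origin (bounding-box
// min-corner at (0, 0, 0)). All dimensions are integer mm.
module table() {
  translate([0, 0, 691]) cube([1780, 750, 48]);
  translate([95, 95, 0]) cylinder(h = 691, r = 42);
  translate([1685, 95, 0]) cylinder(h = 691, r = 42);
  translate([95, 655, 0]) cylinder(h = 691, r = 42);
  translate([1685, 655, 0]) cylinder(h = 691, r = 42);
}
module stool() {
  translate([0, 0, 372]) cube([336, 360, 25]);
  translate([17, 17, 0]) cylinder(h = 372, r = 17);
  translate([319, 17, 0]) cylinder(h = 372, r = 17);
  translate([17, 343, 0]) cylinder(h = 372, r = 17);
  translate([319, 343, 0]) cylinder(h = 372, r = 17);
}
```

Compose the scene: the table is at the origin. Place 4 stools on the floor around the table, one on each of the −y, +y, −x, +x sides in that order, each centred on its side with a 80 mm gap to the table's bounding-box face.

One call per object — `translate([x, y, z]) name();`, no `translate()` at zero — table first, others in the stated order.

table();
translate([722, -440, 0]) stool();
translate([722, 830, 0]) stool();
translate([-416, 195, 0]) stool();
translate([1860, 195, 0]) stool();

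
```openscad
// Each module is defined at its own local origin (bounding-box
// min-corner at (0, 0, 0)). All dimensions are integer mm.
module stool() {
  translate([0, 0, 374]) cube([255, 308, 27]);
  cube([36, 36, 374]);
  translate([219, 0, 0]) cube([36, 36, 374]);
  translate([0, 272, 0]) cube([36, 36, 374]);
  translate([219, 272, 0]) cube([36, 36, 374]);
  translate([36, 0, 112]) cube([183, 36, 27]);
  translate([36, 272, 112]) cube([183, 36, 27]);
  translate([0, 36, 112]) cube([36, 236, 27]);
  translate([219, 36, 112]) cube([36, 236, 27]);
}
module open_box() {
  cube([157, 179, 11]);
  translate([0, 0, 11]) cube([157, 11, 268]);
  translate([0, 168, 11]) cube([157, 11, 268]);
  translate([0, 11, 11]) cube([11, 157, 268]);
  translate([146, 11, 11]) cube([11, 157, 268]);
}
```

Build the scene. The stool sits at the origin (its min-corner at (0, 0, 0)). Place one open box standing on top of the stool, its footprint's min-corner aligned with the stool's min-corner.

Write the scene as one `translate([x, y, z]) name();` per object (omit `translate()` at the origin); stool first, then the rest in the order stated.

stool();
translate([0, 0, 401]) open_box();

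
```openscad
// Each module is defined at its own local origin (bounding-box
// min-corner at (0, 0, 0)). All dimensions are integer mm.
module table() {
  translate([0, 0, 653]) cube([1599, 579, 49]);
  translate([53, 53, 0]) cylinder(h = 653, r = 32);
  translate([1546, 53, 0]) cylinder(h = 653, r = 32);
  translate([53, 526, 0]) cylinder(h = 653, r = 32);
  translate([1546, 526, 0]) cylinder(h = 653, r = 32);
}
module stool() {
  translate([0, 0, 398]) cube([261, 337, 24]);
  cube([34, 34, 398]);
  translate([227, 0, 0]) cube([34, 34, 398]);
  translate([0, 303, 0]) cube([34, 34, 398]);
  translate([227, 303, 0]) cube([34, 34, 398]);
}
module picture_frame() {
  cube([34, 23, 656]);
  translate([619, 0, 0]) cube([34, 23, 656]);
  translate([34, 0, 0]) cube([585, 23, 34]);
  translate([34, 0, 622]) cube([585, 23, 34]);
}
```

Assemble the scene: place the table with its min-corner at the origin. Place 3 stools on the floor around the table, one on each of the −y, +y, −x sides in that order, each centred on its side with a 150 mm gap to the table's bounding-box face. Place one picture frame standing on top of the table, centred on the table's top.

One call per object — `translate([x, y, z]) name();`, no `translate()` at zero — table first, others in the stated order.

table();
translate([669, -487, 0]) stool();
translate([669, 729, 0]) stool();
translate([-411, 121, 0]) stool();
translate([473, 278, 702]) picture_frame();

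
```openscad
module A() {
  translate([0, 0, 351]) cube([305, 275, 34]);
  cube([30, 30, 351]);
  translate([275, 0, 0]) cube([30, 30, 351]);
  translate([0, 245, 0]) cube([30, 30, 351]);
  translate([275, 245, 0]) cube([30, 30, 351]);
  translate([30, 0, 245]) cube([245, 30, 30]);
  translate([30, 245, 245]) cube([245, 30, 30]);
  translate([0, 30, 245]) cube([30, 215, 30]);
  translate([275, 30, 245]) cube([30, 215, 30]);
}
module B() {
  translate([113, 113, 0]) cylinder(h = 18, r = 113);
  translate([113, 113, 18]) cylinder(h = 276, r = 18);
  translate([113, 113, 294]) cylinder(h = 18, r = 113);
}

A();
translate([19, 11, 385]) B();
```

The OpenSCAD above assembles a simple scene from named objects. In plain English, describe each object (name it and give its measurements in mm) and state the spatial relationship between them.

A is a simple wooden stool: a rectangular seat 305 mm (x) by 275 mm (y), 34 mm thick, top face at z = 385 mm, on four square legs, each 30×30 mm in cross-section. The legs rest on z = 0, each flush with a corner of the seat. Four stretchers, 30 mm wide and 30 mm tall, connect adjacent legs with their undersides at z = 245 mm, each running between the inner faces of the legs it joins and aligned with the legs' outer faces on the other axis.

B is a spool: two coaxial disc flanges of radius 113 mm and thickness 18 mm, joined by a core cylinder of radius 18 mm and height 276 mm. The lower flange rests on z = 0 and the three cylinders share a vertical axis.

The spool is on top of the stool.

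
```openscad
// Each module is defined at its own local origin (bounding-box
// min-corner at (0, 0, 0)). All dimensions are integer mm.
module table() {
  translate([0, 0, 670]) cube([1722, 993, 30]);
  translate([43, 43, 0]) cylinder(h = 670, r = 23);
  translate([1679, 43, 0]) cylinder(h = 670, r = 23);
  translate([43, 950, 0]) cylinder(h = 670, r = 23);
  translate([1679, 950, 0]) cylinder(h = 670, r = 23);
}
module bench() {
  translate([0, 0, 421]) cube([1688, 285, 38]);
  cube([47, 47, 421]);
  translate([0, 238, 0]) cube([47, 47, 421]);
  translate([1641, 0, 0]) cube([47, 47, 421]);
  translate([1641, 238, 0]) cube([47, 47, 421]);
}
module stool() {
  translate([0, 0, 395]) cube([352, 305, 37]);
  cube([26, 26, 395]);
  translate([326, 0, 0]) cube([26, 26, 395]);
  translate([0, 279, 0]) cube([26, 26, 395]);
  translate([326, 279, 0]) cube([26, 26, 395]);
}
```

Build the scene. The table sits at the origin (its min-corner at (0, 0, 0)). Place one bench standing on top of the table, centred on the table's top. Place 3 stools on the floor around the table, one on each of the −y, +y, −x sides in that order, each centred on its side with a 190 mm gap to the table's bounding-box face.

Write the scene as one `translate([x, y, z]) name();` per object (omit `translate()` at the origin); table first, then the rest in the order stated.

table();
translate([17, 354, 700]) bench();
translate([685, -495, 0]) stool();
translate([685, 1183, 0]) stool();
translate([-542, 344, 0]) stool();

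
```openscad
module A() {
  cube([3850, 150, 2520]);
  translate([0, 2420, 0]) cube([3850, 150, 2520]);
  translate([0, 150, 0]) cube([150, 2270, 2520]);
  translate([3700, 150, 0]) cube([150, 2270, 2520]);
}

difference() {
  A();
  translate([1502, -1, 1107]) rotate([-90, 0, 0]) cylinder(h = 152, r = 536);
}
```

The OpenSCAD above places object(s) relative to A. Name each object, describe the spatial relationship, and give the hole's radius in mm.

A is a house frame. The house frame has a circular hole through its front wall. The hole's radius is 536 mm.

The subtracted cylinder has r = 536 mm.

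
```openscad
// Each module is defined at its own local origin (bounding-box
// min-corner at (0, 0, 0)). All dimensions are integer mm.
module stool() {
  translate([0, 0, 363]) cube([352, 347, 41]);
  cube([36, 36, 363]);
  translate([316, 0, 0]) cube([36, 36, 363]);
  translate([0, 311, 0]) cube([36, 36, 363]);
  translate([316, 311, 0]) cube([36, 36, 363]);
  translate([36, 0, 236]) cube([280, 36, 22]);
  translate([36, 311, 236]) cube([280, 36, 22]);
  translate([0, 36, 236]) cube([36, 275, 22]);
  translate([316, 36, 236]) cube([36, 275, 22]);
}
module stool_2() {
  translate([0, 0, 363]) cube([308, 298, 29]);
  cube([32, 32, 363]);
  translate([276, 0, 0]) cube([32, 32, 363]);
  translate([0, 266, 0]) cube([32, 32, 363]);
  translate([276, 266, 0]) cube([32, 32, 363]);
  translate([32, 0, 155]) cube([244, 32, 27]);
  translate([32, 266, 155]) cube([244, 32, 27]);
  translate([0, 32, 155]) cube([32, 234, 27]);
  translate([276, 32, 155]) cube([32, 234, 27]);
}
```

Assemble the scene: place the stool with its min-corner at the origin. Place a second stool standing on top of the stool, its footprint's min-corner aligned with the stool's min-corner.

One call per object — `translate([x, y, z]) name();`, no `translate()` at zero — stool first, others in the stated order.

stool();
translate([0, 0, 404]) stool_2();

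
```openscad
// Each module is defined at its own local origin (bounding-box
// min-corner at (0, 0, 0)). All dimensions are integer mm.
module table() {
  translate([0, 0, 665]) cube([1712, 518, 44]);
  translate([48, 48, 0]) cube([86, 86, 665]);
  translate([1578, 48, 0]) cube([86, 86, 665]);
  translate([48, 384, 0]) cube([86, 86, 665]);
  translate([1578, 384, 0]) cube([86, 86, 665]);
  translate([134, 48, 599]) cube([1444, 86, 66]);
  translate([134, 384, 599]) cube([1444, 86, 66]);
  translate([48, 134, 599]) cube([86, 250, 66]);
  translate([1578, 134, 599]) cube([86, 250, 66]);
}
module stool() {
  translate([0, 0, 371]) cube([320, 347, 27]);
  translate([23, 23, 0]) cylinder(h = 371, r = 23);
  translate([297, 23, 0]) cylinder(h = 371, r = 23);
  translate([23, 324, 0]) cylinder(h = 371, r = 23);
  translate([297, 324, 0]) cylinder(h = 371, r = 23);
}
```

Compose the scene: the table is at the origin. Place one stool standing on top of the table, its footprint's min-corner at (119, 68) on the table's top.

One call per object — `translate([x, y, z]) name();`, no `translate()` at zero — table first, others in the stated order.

table();
translate([119, 68, 709]) stool();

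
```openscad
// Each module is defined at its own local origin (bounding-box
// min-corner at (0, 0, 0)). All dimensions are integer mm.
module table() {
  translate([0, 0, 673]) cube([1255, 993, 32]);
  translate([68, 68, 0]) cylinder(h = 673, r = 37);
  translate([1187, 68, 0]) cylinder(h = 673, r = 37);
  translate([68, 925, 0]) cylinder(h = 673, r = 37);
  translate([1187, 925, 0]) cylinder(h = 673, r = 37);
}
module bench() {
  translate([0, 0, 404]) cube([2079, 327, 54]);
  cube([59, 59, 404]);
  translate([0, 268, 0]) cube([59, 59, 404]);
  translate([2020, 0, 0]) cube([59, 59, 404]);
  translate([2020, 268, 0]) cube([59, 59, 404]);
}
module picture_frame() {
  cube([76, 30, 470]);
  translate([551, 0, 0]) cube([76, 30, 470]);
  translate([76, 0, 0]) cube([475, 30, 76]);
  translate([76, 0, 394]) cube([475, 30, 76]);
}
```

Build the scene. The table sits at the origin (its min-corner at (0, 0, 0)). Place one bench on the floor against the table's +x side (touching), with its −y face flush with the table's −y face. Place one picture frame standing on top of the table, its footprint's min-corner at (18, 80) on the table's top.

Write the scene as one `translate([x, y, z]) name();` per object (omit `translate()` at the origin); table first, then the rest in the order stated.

table();
translate([1255, 0, 0]) bench();
translate([18, 80, 705]) picture_frame();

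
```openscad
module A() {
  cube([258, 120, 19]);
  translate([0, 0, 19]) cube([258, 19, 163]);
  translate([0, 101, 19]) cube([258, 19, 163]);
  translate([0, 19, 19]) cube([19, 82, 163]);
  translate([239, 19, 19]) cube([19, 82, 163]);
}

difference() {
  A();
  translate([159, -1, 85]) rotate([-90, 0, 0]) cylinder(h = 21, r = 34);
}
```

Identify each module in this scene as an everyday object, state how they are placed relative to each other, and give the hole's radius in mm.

A is an open box. The open box has a circular hole through its front wall. The hole's radius is 34 mm.

The subtracted cylinder has r = 34 mm.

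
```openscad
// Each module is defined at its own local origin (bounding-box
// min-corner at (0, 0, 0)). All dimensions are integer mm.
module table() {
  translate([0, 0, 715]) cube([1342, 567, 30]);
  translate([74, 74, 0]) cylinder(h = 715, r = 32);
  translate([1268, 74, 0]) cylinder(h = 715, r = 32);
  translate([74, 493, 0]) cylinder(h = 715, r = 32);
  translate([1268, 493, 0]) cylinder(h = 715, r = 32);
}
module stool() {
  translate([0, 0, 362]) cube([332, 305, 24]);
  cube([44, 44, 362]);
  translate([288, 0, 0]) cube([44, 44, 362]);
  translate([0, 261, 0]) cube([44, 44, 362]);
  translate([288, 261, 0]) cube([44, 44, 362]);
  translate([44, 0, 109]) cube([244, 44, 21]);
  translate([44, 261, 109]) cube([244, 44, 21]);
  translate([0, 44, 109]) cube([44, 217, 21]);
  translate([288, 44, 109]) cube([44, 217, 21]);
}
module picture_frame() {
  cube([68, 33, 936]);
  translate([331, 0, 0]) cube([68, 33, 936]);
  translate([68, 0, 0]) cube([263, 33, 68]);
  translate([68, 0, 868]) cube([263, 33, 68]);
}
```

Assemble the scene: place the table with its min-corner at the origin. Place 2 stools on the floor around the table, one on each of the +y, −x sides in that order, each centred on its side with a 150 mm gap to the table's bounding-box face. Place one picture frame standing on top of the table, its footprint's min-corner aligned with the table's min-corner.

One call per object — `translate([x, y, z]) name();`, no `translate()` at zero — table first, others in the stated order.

table();
translate([505, 717, 0]) stool();
translate([-482, 131, 0]) stool();
translate([0, 0, 745]) picture_frame();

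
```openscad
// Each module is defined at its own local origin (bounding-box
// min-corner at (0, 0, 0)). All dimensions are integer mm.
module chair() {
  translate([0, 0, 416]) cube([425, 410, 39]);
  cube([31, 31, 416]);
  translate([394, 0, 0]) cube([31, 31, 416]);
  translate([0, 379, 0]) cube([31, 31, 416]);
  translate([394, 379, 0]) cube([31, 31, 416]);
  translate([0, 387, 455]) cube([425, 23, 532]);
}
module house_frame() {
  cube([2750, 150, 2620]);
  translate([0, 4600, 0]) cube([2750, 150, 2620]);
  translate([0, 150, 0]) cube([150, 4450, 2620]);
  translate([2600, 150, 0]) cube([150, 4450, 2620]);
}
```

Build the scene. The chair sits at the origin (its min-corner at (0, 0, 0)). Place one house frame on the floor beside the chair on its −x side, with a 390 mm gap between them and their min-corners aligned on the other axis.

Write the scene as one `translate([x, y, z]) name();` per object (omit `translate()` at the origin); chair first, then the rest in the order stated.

chair();
translate([-3140, 0, 0]) house_frame();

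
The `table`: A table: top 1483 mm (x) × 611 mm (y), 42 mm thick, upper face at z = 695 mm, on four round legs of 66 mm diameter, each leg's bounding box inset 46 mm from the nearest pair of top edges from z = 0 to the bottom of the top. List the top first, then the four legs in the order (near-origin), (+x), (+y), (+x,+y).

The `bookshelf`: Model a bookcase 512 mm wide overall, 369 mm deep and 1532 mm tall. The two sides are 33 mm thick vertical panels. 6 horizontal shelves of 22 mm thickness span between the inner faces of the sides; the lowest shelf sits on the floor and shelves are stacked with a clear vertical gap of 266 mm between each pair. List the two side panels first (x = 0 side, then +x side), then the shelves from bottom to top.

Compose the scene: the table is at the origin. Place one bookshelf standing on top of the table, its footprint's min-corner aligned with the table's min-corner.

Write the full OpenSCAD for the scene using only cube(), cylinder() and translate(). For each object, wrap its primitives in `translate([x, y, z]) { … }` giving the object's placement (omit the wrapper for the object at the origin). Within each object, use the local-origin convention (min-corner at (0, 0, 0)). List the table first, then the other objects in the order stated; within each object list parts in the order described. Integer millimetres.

translate([0, 0, 653]) cube([1483, 611, 42]);
translate([79, 79, 0]) cylinder(h = 653, r = 33);
translate([1404, 79, 0]) cylinder(h = 653, r = 33);
translate([79, 532, 0]) cylinder(h = 653, r = 33);
translate([1404, 532, 0]) cylinder(h = 653, r = 33);
translate([0, 0, 695]) {
  cube([33, 369, 1532]);
  translate([479, 0, 0]) cube([33, 369, 1532]);
  translate([33, 0, 0]) cube([446, 369, 22]);
  translate([33, 0, 288]) cube([446, 369, 22]);
  translate([33, 0, 576]) cube([446, 369, 22]);
  translate([33, 0, 864]) cube([446, 369, 22]);
  translate([33, 0, 1152]) cube([446, 369, 22]);
  translate([33, 0, 1440]) cube([446, 369, 22]);
}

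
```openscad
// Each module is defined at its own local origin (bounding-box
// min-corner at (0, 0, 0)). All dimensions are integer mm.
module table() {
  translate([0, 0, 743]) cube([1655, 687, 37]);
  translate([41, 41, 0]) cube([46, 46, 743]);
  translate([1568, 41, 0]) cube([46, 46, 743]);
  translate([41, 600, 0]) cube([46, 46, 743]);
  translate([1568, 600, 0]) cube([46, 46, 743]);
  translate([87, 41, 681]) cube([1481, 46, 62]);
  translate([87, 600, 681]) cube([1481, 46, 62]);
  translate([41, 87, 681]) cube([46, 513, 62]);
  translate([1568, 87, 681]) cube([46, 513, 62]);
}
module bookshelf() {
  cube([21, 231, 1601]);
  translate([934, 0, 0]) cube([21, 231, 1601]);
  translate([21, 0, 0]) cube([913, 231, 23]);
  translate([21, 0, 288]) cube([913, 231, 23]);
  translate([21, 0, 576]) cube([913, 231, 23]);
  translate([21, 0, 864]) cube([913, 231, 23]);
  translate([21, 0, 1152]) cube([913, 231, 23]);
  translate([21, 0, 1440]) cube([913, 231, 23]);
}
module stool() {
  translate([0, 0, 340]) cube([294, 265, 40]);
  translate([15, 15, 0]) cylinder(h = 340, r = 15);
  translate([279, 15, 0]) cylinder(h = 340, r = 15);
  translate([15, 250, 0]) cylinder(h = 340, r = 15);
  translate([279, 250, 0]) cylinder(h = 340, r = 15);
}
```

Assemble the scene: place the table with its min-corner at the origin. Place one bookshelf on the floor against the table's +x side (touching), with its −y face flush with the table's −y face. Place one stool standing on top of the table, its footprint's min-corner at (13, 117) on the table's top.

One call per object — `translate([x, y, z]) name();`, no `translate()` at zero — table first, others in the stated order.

table();
translate([1655, 0, 0]) bookshelf();
translate([13, 117, 780]) stool();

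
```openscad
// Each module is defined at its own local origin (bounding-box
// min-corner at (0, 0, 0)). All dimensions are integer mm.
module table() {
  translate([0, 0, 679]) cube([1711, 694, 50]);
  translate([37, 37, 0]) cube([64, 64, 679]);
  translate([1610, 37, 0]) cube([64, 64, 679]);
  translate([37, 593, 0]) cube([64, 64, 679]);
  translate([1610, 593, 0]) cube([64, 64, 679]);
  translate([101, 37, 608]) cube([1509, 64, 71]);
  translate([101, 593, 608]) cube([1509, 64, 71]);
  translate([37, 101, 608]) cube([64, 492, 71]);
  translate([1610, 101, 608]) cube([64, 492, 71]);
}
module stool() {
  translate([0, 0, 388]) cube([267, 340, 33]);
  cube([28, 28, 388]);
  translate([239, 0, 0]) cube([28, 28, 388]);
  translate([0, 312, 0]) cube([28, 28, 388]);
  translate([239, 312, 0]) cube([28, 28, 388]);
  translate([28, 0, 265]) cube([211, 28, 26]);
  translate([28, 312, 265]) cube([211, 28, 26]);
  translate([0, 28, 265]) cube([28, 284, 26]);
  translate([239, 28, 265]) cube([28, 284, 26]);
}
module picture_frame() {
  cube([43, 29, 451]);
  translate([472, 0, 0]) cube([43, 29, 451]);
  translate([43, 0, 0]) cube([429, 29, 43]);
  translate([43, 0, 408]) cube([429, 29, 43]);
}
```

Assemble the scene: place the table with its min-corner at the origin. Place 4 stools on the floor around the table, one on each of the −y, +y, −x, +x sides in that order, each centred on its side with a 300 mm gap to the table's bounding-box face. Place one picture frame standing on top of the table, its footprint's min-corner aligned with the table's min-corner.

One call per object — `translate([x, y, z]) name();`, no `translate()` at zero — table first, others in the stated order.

table();
translate([722, -640, 0]) stool();
translate([722, 994, 0]) stool();
translate([-567, 177, 0]) stool();
translate([2011, 177, 0]) stool();
translate([0, 0, 729]) picture_frame();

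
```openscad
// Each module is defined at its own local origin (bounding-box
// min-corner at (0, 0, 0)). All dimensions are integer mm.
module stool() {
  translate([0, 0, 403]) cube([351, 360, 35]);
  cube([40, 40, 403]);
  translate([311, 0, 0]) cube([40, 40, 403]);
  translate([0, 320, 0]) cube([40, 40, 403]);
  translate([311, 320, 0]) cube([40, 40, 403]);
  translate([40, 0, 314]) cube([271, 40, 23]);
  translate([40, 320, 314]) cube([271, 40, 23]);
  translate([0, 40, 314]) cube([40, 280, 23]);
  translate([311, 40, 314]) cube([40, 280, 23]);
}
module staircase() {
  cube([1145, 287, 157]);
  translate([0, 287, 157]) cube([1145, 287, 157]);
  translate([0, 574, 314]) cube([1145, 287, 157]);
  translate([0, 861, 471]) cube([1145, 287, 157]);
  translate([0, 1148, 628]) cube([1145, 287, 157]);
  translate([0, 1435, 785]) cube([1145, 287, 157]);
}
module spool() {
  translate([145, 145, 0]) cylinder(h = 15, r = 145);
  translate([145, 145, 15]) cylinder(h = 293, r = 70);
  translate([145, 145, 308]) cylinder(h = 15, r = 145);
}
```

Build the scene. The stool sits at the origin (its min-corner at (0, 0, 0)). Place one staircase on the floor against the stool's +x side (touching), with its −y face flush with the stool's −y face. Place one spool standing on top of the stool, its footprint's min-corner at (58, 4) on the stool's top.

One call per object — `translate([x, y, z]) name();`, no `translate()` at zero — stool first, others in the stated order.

stool();
translate([351, 0, 0]) staircase();
translate([58, 4, 438]) spool();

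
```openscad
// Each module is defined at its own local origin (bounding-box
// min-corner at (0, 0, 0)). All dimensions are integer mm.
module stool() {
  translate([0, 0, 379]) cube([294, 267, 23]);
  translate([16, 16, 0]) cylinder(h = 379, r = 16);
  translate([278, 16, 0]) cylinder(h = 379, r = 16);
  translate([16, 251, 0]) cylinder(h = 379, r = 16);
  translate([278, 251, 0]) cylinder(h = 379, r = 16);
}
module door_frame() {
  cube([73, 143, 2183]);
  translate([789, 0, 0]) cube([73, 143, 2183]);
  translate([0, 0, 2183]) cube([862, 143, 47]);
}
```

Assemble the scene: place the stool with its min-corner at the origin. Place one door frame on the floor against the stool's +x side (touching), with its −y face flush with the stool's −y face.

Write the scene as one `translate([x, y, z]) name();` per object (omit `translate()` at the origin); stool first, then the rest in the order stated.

stool();
translate([294, 0, 0]) door_frame();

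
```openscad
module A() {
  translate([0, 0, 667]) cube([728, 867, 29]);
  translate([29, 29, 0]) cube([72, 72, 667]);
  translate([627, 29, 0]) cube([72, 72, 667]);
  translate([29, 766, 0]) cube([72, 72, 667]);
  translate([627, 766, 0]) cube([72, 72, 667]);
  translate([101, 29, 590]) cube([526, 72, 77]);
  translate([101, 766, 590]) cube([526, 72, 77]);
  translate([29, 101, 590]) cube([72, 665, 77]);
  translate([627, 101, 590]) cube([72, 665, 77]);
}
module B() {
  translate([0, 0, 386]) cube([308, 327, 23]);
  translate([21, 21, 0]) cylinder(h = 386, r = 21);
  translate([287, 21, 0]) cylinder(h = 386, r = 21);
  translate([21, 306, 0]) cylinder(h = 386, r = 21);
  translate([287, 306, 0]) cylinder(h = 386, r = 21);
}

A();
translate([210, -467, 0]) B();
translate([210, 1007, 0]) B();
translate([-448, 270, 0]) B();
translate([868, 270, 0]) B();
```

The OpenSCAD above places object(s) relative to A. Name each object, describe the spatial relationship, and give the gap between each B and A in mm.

Each stool's nearest face is 140 mm from the table's bounding box.

A is a table. B is a stool. Four stools sit around the table at the −y, +y, −x, +x sides. The gap between each stool and the table is 140 mm.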